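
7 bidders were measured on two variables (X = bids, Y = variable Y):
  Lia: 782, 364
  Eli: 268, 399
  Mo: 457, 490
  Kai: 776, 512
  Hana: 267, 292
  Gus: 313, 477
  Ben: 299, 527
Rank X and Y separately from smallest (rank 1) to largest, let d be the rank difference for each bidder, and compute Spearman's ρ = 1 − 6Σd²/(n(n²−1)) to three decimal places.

Ranks of variable 1: 7, 2, 5, 6, 1, 4, 3
Ranks of variable 2: 2, 3, 5, 6, 1, 4, 7
d = r₁ − r₂: 5, -1, 0, 0, 0, 0, -4
d²: 25, 1, 0, 0, 0, 0, 16; Σd² = 42
ρ = 1 − 6·42/(7·48) = 1 − 252/336 = 0.250

0.250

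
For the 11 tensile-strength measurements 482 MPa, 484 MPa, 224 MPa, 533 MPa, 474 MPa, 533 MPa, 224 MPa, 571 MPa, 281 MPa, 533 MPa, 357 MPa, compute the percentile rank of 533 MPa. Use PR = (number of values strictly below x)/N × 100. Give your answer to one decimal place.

N = 11.
Strictly below 533: 7. Equal to 533: 3.
PR = 7/11 × 100 = 63.6

63.6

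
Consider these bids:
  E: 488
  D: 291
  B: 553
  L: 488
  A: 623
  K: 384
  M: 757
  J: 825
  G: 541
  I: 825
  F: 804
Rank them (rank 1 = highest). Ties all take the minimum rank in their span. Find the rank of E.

8

Sorted (descending): 825, 825, 804, 757, 623, 553, 541, 488, 488, 384, 291
The 2 values of 825 occupy positions 1–2 → each gets rank 1.
The 2 values of 488 occupy positions 8–9 → each gets rank 8.
E has value 488 → rank 8.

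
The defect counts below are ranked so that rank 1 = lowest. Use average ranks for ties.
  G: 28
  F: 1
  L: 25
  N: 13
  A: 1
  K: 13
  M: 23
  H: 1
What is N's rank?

4.5

Sorted (ascending): 1, 1, 1, 13, 13, 23, 25, 28
The 3 values of 1 occupy positions 1–3 → average rank 2.
The 2 values of 13 occupy positions 4–5 → average rank (4+5)/2 = 4.5.
N has value 13 → rank 4.5.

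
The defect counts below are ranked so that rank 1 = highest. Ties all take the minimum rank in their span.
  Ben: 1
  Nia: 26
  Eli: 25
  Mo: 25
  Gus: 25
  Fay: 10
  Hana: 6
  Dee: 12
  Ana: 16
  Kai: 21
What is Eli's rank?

2

Sorted (descending): 26, 25, 25, 25, 21, 16, 12, 10, 6, 1
The 3 values of 25 occupy positions 2–4 → each gets rank 2.
Eli has value 25 → rank 2.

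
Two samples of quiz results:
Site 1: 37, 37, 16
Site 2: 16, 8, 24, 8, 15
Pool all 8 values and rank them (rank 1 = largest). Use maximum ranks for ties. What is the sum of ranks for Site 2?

Sorted (descending): 37, 37, 24, 16, 16, 15, 8, 8
The 2 values of 37 occupy positions 1–2 → each gets rank 2.
The 2 values of 16 occupy positions 4–5 → each gets rank 5.
The 2 values of 8 occupy positions 7–8 → each gets rank 8.
Site 2 values → pooled ranks: 16→5, 8→8, 24→3, 8→8, 15→6
Rank sum = 5 + 8 + 3 + 8 + 6 = 30

30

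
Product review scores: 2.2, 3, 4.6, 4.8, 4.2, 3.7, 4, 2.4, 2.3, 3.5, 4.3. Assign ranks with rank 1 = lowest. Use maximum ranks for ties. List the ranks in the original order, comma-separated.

1, 4, 10, 11, 8, 6, 7, 3, 2, 5, 9

Sorted (ascending): 2.2, 2.3, 2.4, 3, 3.5, 3.7, 4, 4.2, 4.3, 4.6, 4.8
No ties — each value takes its position as its rank.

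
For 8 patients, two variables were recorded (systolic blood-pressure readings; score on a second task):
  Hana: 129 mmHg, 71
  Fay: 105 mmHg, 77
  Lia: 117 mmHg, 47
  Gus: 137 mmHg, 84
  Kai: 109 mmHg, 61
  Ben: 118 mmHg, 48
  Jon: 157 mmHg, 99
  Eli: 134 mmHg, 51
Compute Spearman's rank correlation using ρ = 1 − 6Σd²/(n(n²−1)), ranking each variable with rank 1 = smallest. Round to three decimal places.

0.452

Ranks of variable 1: 5, 1, 3, 7, 2, 4, 8, 6
Ranks of variable 2: 5, 6, 1, 7, 4, 2, 8, 3
d = r₁ − r₂: 0, -5, 2, 0, -2, 2, 0, 3
d²: 0, 25, 4, 0, 4, 4, 0, 9; Σd² = 46
ρ = 1 − 6·46/(8·63) = 1 − 276/504 = 0.452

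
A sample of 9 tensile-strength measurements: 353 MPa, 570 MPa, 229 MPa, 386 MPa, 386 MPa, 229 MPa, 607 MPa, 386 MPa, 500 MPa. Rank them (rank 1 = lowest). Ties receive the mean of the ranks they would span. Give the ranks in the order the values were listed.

3, 8, 1.5, 5, 5, 1.5, 9, 5, 7

Sorted (ascending): 229, 229, 353, 386, 386, 386, 500, 570, 607
The 2 values of 229 occupy positions 1–2 → average rank (1+2)/2 = 1.5.
The 3 values of 386 occupy positions 4–6 → average rank 5.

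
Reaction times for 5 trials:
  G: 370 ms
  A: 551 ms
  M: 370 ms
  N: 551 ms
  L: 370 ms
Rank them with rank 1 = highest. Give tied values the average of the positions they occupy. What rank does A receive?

1.5

Sorted (descending): 551, 551, 370, 370, 370
The 2 values of 551 occupy positions 1–2 → average rank (1+2)/2 = 1.5.
The 3 values of 370 occupy positions 3–5 → average rank 4.
A has value 551 ms → rank 1.5.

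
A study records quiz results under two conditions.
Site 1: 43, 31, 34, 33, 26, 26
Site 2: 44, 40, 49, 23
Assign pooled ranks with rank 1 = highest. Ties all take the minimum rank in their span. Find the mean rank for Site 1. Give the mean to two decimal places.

6.17

Sorted (descending): 49, 44, 43, 40, 34, 33, 31, 26, 26, 23
The 2 values of 26 occupy positions 8–9 → each gets rank 8.
Site 1 values → pooled ranks: 43→3, 31→7, 34→5, 33→6, 26→8, 26→8
Mean rank = (3 + 7 + 5 + 6 + 8 + 8) / 6 = 6.17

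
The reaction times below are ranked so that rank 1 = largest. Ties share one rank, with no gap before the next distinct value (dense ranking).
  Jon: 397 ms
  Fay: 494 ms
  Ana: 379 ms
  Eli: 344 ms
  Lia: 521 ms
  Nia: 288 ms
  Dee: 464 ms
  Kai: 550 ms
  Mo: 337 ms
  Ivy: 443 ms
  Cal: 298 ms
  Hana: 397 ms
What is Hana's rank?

Sorted (descending): 550, 521, 494, 464, 443, 397, 397, 379, 344, 337, 298, 288
The 2 values of 397 share dense rank 6.
Remaining distinct values take the next consecutive integers.
Hana has value 397 ms → rank 6.

6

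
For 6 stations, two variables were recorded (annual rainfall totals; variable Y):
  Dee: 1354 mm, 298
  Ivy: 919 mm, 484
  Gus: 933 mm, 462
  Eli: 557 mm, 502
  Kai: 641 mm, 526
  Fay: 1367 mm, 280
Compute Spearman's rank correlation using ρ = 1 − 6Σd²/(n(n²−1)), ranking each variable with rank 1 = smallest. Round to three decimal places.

-0.943

Ranks of variable 1: 5, 3, 4, 1, 2, 6
Ranks of variable 2: 2, 4, 3, 5, 6, 1
d = r₁ − r₂: 3, -1, 1, -4, -4, 5
d²: 9, 1, 1, 16, 16, 25; Σd² = 68
ρ = 1 − 6·68/(6·35) = 1 − 408/210 = -0.943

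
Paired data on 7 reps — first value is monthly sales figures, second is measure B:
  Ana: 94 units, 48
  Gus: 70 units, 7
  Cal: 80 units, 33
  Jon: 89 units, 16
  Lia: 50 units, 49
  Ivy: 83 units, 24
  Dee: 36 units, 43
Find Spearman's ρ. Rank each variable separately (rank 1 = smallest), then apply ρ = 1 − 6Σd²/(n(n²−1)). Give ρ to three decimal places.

Ranks of variable 1: 7, 3, 4, 6, 2, 5, 1
Ranks of variable 2: 6, 1, 4, 2, 7, 3, 5
d = r₁ − r₂: 1, 2, 0, 4, -5, 2, -4
d²: 1, 4, 0, 16, 25, 4, 16; Σd² = 66
ρ = 1 − 6·66/(7·48) = 1 − 396/336 = -0.179

-0.179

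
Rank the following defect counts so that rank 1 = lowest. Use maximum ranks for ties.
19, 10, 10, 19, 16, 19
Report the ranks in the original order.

Sorted (ascending): 10, 10, 16, 19, 19, 19
The 2 values of 10 occupy positions 1–2 → each gets rank 2.
The 3 values of 19 occupy positions 4–6 → each gets rank 6.

6, 2, 2, 6, 3, 6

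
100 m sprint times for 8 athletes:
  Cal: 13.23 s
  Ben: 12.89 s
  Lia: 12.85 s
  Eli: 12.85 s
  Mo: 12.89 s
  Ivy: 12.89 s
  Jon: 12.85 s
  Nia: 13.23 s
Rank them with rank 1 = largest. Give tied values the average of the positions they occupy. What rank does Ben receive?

Sorted (descending): 13.23, 13.23, 12.89, 12.89, 12.89, 12.85, 12.85, 12.85
The 2 values of 13.23 occupy positions 1–2 → average rank (1+2)/2 = 1.5.
The 3 values of 12.89 occupy positions 3–5 → average rank 4.
The 3 values of 12.85 occupy positions 6–8 → average rank 7.
Ben has value 12.89 s → rank 4.

4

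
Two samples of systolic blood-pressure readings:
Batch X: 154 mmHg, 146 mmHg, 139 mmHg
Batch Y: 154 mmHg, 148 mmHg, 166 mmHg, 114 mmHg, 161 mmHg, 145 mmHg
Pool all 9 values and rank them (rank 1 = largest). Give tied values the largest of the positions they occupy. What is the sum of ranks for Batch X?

Sorted (descending): 166, 161, 154, 154, 148, 146, 145, 139, 114
The 2 values of 154 occupy positions 3–4 → each gets rank 4.
Batch X values → pooled ranks: 154→4, 146→6, 139→8
Rank sum = 4 + 6 + 8 = 18

18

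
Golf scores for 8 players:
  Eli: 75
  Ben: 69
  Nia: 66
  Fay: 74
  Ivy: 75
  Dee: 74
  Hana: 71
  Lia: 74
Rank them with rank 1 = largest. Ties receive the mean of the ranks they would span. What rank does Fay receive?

Sorted (descending): 75, 75, 74, 74, 74, 71, 69, 66
The 2 values of 75 occupy positions 1–2 → average rank (1+2)/2 = 1.5.
The 3 values of 74 occupy positions 3–5 → average rank 4.
Fay has value 74 → rank 4.

4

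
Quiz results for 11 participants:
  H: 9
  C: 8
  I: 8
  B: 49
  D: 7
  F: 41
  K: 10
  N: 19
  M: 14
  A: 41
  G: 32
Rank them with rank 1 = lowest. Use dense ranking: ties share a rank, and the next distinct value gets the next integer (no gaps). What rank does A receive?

8

Sorted (ascending): 7, 8, 8, 9, 10, 14, 19, 32, 41, 41, 49
The 2 values of 8 share dense rank 2.
The 2 values of 41 share dense rank 8.
Remaining distinct values take the next consecutive integers.
A has value 41 → rank 8.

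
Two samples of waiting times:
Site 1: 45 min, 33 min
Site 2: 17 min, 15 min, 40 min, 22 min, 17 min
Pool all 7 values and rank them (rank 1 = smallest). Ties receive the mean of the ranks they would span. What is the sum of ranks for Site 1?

12

Sorted (ascending): 15, 17, 17, 22, 33, 40, 45
The 2 values of 17 occupy positions 2–3 → average rank (2+3)/2 = 2.5.
Site 1 values → pooled ranks: 45→7, 33→5
Rank sum = 7 + 5 = 12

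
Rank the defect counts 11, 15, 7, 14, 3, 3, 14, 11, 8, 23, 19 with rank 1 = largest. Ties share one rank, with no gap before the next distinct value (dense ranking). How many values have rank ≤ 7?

Sorted (descending): 23, 19, 15, 14, 14, 11, 11, 8, 7, 3, 3
The 2 values of 14 share dense rank 4.
The 2 values of 11 share dense rank 5.
The 2 values of 3 share dense rank 8.
Remaining distinct values take the next consecutive integers.
Ranks ≤ 7: {1, 2, 3, 4, 4, 5, 5, 6, 7} → 9 values.

9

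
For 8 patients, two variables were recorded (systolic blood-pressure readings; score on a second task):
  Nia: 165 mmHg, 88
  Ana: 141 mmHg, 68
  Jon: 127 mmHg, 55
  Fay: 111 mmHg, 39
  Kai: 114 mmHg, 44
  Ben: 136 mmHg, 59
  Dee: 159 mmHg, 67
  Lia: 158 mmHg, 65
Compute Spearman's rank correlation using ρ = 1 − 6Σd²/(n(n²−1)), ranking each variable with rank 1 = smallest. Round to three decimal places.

0.929

Ranks of variable 1: 8, 5, 3, 1, 2, 4, 7, 6
Ranks of variable 2: 8, 7, 3, 1, 2, 4, 6, 5
d = r₁ − r₂: 0, -2, 0, 0, 0, 0, 1, 1
d²: 0, 4, 0, 0, 0, 0, 1, 1; Σd² = 6
ρ = 1 − 6·6/(8·63) = 1 − 36/504 = 0.929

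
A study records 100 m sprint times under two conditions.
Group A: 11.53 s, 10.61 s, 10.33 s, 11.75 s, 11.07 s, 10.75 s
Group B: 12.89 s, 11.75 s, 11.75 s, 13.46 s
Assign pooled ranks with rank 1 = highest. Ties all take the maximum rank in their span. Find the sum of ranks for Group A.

45

Sorted (descending): 13.46, 12.89, 11.75, 11.75, 11.75, 11.53, 11.07, 10.75, 10.61, 10.33
The 3 values of 11.75 occupy positions 3–5 → each gets rank 5.
Group A values → pooled ranks: 11.53→6, 10.61→9, 10.33→10, 11.75→5, 11.07→7, 10.75→8
Rank sum = 6 + 9 + 10 + 5 + 7 + 8 = 45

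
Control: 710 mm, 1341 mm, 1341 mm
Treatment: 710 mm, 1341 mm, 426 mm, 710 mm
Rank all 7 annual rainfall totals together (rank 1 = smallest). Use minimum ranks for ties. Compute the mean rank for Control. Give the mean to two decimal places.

Sorted (ascending): 426, 710, 710, 710, 1341, 1341, 1341
The 3 values of 710 occupy positions 2–4 → each gets rank 2.
The 3 values of 1341 occupy positions 5–7 → each gets rank 5.
Control values → pooled ranks: 710→2, 1341→5, 1341→5
Mean rank = (2 + 5 + 5) / 3 = 4.00

4.00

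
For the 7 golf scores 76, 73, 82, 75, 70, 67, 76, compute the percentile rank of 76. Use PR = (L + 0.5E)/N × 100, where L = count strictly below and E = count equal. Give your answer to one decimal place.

71.4

N = 7.
Strictly below 76: 4. Equal to 76: 2.
PR = (4 + 0.5·2)/7 × 100 = 71.4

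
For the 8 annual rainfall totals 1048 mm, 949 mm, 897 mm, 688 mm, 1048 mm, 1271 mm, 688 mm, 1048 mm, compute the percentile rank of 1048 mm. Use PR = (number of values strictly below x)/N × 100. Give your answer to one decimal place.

50.0

N = 8.
Strictly below 1048: 4. Equal to 1048: 3.
PR = 4/8 × 100 = 50.0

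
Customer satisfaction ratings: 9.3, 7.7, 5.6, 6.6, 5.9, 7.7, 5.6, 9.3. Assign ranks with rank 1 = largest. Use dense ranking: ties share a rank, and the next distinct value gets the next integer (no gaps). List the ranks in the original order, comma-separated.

1, 2, 5, 3, 4, 2, 5, 1

Sorted (descending): 9.3, 9.3, 7.7, 7.7, 6.6, 5.9, 5.6, 5.6
The 2 values of 9.3 share dense rank 1.
The 2 values of 7.7 share dense rank 2.
The 2 values of 5.6 share dense rank 5.
Remaining distinct values take the next consecutive integers.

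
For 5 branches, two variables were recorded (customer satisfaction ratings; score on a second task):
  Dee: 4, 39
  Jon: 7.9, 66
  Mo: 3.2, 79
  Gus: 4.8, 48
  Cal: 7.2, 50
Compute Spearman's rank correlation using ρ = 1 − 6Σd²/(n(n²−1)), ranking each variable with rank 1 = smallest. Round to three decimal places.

0.000

Ranks of variable 1: 2, 5, 1, 3, 4
Ranks of variable 2: 1, 4, 5, 2, 3
d = r₁ − r₂: 1, 1, -4, 1, 1
d²: 1, 1, 16, 1, 1; Σd² = 20
ρ = 1 − 6·20/(5·24) = 1 − 120/120 = 0.000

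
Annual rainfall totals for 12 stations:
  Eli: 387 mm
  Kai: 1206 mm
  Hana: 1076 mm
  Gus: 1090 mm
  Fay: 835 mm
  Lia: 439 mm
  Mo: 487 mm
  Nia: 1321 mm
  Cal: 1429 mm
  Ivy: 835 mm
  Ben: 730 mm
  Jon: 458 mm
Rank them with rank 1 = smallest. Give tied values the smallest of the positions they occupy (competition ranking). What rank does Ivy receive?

Sorted (ascending): 387, 439, 458, 487, 730, 835, 835, 1076, 1090, 1206, 1321, 1429
The 2 values of 835 occupy positions 6–7 → each gets rank 6.
Ivy has value 835 mm → rank 6.

6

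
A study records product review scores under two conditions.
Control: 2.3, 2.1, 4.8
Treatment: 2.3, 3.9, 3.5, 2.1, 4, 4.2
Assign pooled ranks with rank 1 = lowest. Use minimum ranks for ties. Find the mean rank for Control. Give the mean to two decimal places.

Sorted (ascending): 2.1, 2.1, 2.3, 2.3, 3.5, 3.9, 4, 4.2, 4.8
The 2 values of 2.1 occupy positions 1–2 → each gets rank 1.
The 2 values of 2.3 occupy positions 3–4 → each gets rank 3.
Control values → pooled ranks: 2.3→3, 2.1→1, 4.8→9
Mean rank = (3 + 1 + 9) / 3 = 4.33

4.33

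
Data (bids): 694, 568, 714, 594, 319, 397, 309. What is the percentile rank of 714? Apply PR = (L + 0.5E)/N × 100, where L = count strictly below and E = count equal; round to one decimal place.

N = 7.
Strictly below 714: 6. Equal to 714: 1.
PR = (6 + 0.5·1)/7 × 100 = 92.9

92.9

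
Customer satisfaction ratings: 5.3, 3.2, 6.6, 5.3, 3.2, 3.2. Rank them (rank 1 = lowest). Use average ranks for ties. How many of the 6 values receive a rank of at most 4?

3

Sorted (ascending): 3.2, 3.2, 3.2, 5.3, 5.3, 6.6
The 3 values of 3.2 occupy positions 1–3 → average rank 2.
The 2 values of 5.3 occupy positions 4–5 → average rank (4+5)/2 = 4.5.
Ranks ≤ 4: {2, 2, 2} → 3 values.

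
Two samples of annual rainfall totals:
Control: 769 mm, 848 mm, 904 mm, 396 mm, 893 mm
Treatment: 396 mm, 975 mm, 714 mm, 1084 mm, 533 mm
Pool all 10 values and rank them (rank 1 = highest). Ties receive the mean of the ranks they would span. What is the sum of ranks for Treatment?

Sorted (descending): 1084, 975, 904, 893, 848, 769, 714, 533, 396, 396
The 2 values of 396 occupy positions 9–10 → average rank (9+10)/2 = 9.5.
Treatment values → pooled ranks: 396→9.5, 975→2, 714→7, 1084→1, 533→8
Rank sum = 9.5 + 2 + 7 + 1 + 8 = 27.5

27.5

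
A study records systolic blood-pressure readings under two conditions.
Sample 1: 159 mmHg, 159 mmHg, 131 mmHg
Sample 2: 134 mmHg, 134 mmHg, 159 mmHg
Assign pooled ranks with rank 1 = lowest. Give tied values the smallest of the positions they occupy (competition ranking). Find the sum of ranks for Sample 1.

9

Sorted (ascending): 131, 134, 134, 159, 159, 159
The 2 values of 134 occupy positions 2–3 → each gets rank 2.
The 3 values of 159 occupy positions 4–6 → each gets rank 4.
Sample 1 values → pooled ranks: 159→4, 159→4, 131→1
Rank sum = 4 + 4 + 1 = 9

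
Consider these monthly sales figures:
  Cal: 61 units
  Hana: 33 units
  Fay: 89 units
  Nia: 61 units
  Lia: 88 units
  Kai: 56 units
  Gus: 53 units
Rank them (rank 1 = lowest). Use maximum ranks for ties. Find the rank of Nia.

5

Sorted (ascending): 33, 53, 56, 61, 61, 88, 89
The 2 values of 61 occupy positions 4–5 → each gets rank 5.
Nia has value 61 units → rank 5.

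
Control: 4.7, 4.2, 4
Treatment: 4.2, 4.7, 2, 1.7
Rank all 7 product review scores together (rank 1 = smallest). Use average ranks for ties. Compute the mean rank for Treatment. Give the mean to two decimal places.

Sorted (ascending): 1.7, 2, 4, 4.2, 4.2, 4.7, 4.7
The 2 values of 4.2 occupy positions 4–5 → average rank (4+5)/2 = 4.5.
The 2 values of 4.7 occupy positions 6–7 → average rank (6+7)/2 = 6.5.
Treatment values → pooled ranks: 4.2→4.5, 4.7→6.5, 2→2, 1.7→1
Mean rank = (4.5 + 6.5 + 2 + 1) / 4 = 3.50

3.50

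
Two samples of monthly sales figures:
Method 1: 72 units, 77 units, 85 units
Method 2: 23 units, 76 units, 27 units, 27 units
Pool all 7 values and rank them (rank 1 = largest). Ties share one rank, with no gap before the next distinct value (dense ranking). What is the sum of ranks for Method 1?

7

Sorted (descending): 85, 77, 76, 72, 27, 27, 23
The 2 values of 27 share dense rank 5.
Remaining distinct values take the next consecutive integers.
Method 1 values → pooled ranks: 72→4, 77→2, 85→1
Rank sum = 4 + 2 + 1 = 7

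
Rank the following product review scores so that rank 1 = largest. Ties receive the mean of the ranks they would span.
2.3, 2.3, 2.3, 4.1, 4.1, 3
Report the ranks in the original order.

Sorted (descending): 4.1, 4.1, 3, 2.3, 2.3, 2.3
The 2 values of 4.1 occupy positions 1–2 → average rank (1+2)/2 = 1.5.
The 3 values of 2.3 occupy positions 4–6 → average rank 5.

5, 5, 5, 1.5, 1.5, 3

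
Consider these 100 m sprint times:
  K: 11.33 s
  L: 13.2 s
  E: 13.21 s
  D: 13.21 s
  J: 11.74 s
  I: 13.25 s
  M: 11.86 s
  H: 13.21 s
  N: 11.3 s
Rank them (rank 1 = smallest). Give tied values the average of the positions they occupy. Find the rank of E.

Sorted (ascending): 11.3, 11.33, 11.74, 11.86, 13.2, 13.21, 13.21, 13.21, 13.25
The 3 values of 13.21 occupy positions 6–8 → average rank 7.
E has value 13.21 s → rank 7.

7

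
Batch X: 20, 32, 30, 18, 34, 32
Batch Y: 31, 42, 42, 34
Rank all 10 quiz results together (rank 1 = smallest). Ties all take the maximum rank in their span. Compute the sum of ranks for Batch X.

26

Sorted (ascending): 18, 20, 30, 31, 32, 32, 34, 34, 42, 42
The 2 values of 32 occupy positions 5–6 → each gets rank 6.
The 2 values of 34 occupy positions 7–8 → each gets rank 8.
The 2 values of 42 occupy positions 9–10 → each gets rank 10.
Batch X values → pooled ranks: 20→2, 32→6, 30→3, 18→1, 34→8, 32→6
Rank sum = 2 + 6 + 3 + 1 + 8 + 6 = 26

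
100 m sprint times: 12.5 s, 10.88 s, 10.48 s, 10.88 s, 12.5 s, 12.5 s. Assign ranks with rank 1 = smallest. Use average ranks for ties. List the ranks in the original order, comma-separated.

5, 2.5, 1, 2.5, 5, 5

Sorted (ascending): 10.48, 10.88, 10.88, 12.5, 12.5, 12.5
The 2 values of 10.88 occupy positions 2–3 → average rank (2+3)/2 = 2.5.
The 3 values of 12.5 occupy positions 4–6 → average rank 5.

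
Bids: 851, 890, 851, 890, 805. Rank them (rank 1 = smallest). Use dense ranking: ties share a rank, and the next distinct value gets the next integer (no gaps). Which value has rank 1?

Sorted (ascending): 805, 851, 851, 890, 890
The 2 values of 851 share dense rank 2.
The 2 values of 890 share dense rank 3.
Remaining distinct values take the next consecutive integers.
Rank 1 → value 805.

805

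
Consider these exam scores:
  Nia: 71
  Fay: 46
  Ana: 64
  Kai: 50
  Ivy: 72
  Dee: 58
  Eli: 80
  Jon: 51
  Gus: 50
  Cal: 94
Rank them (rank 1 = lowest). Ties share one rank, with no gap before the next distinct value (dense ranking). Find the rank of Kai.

Sorted (ascending): 46, 50, 50, 51, 58, 64, 71, 72, 80, 94
The 2 values of 50 share dense rank 2.
Remaining distinct values take the next consecutive integers.
Kai has value 50 → rank 2.

2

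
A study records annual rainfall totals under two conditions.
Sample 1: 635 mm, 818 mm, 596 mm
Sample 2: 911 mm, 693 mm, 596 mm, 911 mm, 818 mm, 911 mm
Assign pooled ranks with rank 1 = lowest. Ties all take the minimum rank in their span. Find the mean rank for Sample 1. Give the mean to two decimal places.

3.00

Sorted (ascending): 596, 596, 635, 693, 818, 818, 911, 911, 911
The 2 values of 596 occupy positions 1–2 → each gets rank 1.
The 2 values of 818 occupy positions 5–6 → each gets rank 5.
The 3 values of 911 occupy positions 7–9 → each gets rank 7.
Sample 1 values → pooled ranks: 635→3, 818→5, 596→1
Mean rank = (3 + 5 + 1) / 3 = 3.00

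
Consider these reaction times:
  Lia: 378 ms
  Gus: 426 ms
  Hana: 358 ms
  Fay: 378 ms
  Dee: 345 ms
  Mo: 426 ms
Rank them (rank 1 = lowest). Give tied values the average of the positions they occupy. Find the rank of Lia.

Sorted (ascending): 345, 358, 378, 378, 426, 426
The 2 values of 378 occupy positions 3–4 → average rank (3+4)/2 = 3.5.
The 2 values of 426 occupy positions 5–6 → average rank (5+6)/2 = 5.5.
Lia has value 378 ms → rank 3.5.

3.5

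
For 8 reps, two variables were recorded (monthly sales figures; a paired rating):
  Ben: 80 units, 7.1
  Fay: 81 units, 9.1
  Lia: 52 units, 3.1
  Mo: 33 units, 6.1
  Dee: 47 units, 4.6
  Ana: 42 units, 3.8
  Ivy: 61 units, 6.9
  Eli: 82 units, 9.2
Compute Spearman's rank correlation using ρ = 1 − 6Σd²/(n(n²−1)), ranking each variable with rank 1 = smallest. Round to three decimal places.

0.786

Ranks of variable 1: 6, 7, 4, 1, 3, 2, 5, 8
Ranks of variable 2: 6, 7, 1, 4, 3, 2, 5, 8
d = r₁ − r₂: 0, 0, 3, -3, 0, 0, 0, 0
d²: 0, 0, 9, 9, 0, 0, 0, 0; Σd² = 18
ρ = 1 − 6·18/(8·63) = 1 − 108/504 = 0.786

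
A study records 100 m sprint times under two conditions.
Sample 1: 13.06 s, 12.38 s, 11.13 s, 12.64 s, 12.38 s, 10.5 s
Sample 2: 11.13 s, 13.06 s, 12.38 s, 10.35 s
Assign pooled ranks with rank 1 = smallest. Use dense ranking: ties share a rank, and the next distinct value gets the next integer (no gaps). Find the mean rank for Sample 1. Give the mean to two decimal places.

4.00

Sorted (ascending): 10.35, 10.5, 11.13, 11.13, 12.38, 12.38, 12.38, 12.64, 13.06, 13.06
The 2 values of 11.13 share dense rank 3.
The 3 values of 12.38 share dense rank 4.
The 2 values of 13.06 share dense rank 6.
Remaining distinct values take the next consecutive integers.
Sample 1 values → pooled ranks: 13.06→6, 12.38→4, 11.13→3, 12.64→5, 12.38→4, 10.5→2
Mean rank = (6 + 4 + 3 + 5 + 4 + 2) / 6 = 4.00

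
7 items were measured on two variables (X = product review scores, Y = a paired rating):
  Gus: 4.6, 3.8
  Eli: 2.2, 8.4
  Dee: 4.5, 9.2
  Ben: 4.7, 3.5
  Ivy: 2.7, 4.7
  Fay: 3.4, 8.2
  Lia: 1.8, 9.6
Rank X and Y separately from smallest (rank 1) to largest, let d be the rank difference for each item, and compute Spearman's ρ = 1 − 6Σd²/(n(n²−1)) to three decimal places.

-0.750

Ranks of variable 1: 6, 2, 5, 7, 3, 4, 1
Ranks of variable 2: 2, 5, 6, 1, 3, 4, 7
d = r₁ − r₂: 4, -3, -1, 6, 0, 0, -6
d²: 16, 9, 1, 36, 0, 0, 36; Σd² = 98
ρ = 1 − 6·98/(7·48) = 1 − 588/336 = -0.750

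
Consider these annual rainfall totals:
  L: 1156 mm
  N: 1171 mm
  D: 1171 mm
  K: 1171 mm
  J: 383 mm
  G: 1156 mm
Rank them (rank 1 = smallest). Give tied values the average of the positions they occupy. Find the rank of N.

Sorted (ascending): 383, 1156, 1156, 1171, 1171, 1171
The 2 values of 1156 occupy positions 2–3 → average rank (2+3)/2 = 2.5.
The 3 values of 1171 occupy positions 4–6 → average rank 5.
N has value 1171 mm → rank 5.

5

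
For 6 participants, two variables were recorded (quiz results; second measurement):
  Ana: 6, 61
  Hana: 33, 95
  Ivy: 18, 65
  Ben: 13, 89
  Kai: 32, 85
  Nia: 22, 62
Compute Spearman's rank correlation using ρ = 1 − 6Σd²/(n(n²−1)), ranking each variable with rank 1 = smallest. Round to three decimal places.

0.600

Ranks of variable 1: 1, 6, 3, 2, 5, 4
Ranks of variable 2: 1, 6, 3, 5, 4, 2
d = r₁ − r₂: 0, 0, 0, -3, 1, 2
d²: 0, 0, 0, 9, 1, 4; Σd² = 14
ρ = 1 − 6·14/(6·35) = 1 − 84/210 = 0.600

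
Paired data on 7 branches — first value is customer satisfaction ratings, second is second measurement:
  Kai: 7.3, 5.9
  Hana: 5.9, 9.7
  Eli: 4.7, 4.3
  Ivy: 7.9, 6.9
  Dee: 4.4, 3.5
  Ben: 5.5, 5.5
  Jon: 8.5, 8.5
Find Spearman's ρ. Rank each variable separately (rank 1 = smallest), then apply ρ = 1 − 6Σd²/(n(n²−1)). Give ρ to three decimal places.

Ranks of variable 1: 5, 4, 2, 6, 1, 3, 7
Ranks of variable 2: 4, 7, 2, 5, 1, 3, 6
d = r₁ − r₂: 1, -3, 0, 1, 0, 0, 1
d²: 1, 9, 0, 1, 0, 0, 1; Σd² = 12
ρ = 1 − 6·12/(7·48) = 1 − 72/336 = 0.786

0.786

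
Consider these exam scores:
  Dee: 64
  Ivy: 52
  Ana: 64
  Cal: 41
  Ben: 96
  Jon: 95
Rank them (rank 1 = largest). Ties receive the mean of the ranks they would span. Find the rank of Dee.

3.5

Sorted (descending): 96, 95, 64, 64, 52, 41
The 2 values of 64 occupy positions 3–4 → average rank (3+4)/2 = 3.5.
Dee has value 64 → rank 3.5.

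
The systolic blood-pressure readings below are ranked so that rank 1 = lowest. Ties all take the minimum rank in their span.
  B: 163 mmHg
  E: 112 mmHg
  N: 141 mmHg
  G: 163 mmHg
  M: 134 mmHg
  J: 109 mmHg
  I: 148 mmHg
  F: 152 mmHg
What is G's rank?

7

Sorted (ascending): 109, 112, 134, 141, 148, 152, 163, 163
The 2 values of 163 occupy positions 7–8 → each gets rank 7.
G has value 163 mmHg → rank 7.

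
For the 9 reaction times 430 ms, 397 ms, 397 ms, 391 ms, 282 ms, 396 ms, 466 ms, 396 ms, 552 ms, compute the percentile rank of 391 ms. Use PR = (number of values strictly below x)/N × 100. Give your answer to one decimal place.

N = 9.
Strictly below 391: 1. Equal to 391: 1.
PR = 1/9 × 100 = 11.1

11.1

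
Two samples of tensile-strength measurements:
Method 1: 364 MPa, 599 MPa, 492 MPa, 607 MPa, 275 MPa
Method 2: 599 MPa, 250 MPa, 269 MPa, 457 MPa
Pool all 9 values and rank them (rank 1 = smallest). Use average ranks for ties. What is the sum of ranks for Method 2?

15.5

Sorted (ascending): 250, 269, 275, 364, 457, 492, 599, 599, 607
The 2 values of 599 occupy positions 7–8 → average rank (7+8)/2 = 7.5.
Method 2 values → pooled ranks: 599→7.5, 250→1, 269→2, 457→5
Rank sum = 7.5 + 1 + 2 + 5 = 15.5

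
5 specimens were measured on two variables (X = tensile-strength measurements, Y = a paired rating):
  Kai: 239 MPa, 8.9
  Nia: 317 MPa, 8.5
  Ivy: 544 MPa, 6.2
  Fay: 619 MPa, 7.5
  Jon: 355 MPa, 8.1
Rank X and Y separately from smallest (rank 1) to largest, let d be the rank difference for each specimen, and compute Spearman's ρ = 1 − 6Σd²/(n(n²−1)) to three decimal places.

-0.900

Ranks of variable 1: 1, 2, 4, 5, 3
Ranks of variable 2: 5, 4, 1, 2, 3
d = r₁ − r₂: -4, -2, 3, 3, 0
d²: 16, 4, 9, 9, 0; Σd² = 38
ρ = 1 − 6·38/(5·24) = 1 − 228/120 = -0.900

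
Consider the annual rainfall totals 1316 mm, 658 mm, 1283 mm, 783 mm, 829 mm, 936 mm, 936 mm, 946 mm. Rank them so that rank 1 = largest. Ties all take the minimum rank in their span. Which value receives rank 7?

Sorted (descending): 1316, 1283, 946, 936, 936, 829, 783, 658
The 2 values of 936 occupy positions 4–5 → each gets rank 4.
Rank 7 → value 783.

783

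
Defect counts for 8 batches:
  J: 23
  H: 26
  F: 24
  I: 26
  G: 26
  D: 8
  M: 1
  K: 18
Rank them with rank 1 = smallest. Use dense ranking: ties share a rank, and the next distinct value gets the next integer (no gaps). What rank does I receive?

Sorted (ascending): 1, 8, 18, 23, 24, 26, 26, 26
The 3 values of 26 share dense rank 6.
Remaining distinct values take the next consecutive integers.
I has value 26 → rank 6.

6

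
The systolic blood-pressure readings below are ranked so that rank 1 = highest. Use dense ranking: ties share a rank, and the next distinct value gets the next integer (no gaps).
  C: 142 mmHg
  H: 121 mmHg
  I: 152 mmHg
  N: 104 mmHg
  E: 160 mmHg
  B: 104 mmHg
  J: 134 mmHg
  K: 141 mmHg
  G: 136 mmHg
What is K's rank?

4

Sorted (descending): 160, 152, 142, 141, 136, 134, 121, 104, 104
The 2 values of 104 share dense rank 8.
Remaining distinct values take the next consecutive integers.
K has value 141 mmHg → rank 4.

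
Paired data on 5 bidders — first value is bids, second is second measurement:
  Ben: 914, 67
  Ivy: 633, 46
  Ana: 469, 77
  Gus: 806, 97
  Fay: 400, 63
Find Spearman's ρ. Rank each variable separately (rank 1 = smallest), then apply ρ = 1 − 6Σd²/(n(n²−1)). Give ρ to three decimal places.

Ranks of variable 1: 5, 3, 2, 4, 1
Ranks of variable 2: 3, 1, 4, 5, 2
d = r₁ − r₂: 2, 2, -2, -1, -1
d²: 4, 4, 4, 1, 1; Σd² = 14
ρ = 1 − 6·14/(5·24) = 1 − 84/120 = 0.300

0.300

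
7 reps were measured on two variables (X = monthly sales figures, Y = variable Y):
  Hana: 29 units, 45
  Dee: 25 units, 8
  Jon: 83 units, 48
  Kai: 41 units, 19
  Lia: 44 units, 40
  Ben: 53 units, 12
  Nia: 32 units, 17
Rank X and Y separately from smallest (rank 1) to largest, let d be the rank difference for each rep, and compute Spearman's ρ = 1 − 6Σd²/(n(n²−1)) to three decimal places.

0.429

Ranks of variable 1: 2, 1, 7, 4, 5, 6, 3
Ranks of variable 2: 6, 1, 7, 4, 5, 2, 3
d = r₁ − r₂: -4, 0, 0, 0, 0, 4, 0
d²: 16, 0, 0, 0, 0, 16, 0; Σd² = 32
ρ = 1 − 6·32/(7·48) = 1 − 192/336 = 0.429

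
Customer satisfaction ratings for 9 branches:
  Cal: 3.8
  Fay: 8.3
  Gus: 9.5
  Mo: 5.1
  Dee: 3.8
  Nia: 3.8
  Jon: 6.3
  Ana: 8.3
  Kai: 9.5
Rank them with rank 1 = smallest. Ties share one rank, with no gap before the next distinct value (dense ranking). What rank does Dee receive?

Sorted (ascending): 3.8, 3.8, 3.8, 5.1, 6.3, 8.3, 8.3, 9.5, 9.5
The 3 values of 3.8 share dense rank 1.
The 2 values of 8.3 share dense rank 4.
The 2 values of 9.5 share dense rank 5.
Remaining distinct values take the next consecutive integers.
Dee has value 3.8 → rank 1.

1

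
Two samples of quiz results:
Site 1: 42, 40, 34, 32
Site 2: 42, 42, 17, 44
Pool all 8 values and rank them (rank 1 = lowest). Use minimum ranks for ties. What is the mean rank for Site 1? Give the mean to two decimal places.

Sorted (ascending): 17, 32, 34, 40, 42, 42, 42, 44
The 3 values of 42 occupy positions 5–7 → each gets rank 5.
Site 1 values → pooled ranks: 42→5, 40→4, 34→3, 32→2
Mean rank = (5 + 4 + 3 + 2) / 4 = 3.50

3.50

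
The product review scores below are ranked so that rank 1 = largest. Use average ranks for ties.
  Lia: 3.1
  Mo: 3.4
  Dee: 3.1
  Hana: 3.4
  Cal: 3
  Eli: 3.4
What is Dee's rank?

Sorted (descending): 3.4, 3.4, 3.4, 3.1, 3.1, 3
The 3 values of 3.4 occupy positions 1–3 → average rank 2.
The 2 values of 3.1 occupy positions 4–5 → average rank (4+5)/2 = 4.5.
Dee has value 3.1 → rank 4.5.

4.5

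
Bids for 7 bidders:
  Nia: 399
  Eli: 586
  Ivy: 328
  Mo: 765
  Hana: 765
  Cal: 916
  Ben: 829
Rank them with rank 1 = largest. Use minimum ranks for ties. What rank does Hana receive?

Sorted (descending): 916, 829, 765, 765, 586, 399, 328
The 2 values of 765 occupy positions 3–4 → each gets rank 3.
Hana has value 765 → rank 3.

3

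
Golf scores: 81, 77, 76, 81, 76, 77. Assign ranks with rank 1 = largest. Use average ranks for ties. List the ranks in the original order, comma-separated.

1.5, 3.5, 5.5, 1.5, 5.5, 3.5

Sorted (descending): 81, 81, 77, 77, 76, 76
The 2 values of 81 occupy positions 1–2 → average rank (1+2)/2 = 1.5.
The 2 values of 77 occupy positions 3–4 → average rank (3+4)/2 = 3.5.
The 2 values of 76 occupy positions 5–6 → average rank (5+6)/2 = 5.5.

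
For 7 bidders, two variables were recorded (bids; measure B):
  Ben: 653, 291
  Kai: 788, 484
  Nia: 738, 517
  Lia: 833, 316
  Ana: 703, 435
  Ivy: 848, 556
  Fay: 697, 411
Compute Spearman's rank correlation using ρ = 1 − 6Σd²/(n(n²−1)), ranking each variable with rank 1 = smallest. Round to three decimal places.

Ranks of variable 1: 1, 5, 4, 6, 3, 7, 2
Ranks of variable 2: 1, 5, 6, 2, 4, 7, 3
d = r₁ − r₂: 0, 0, -2, 4, -1, 0, -1
d²: 0, 0, 4, 16, 1, 0, 1; Σd² = 22
ρ = 1 − 6·22/(7·48) = 1 − 132/336 = 0.607

0.607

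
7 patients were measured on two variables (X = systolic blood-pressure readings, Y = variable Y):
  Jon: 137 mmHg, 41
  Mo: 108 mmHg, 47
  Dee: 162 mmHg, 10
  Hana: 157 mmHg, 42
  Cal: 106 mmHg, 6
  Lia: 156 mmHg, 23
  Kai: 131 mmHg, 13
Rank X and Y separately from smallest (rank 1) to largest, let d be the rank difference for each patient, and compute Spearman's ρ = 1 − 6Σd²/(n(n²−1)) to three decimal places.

0.071

Ranks of variable 1: 4, 2, 7, 6, 1, 5, 3
Ranks of variable 2: 5, 7, 2, 6, 1, 4, 3
d = r₁ − r₂: -1, -5, 5, 0, 0, 1, 0
d²: 1, 25, 25, 0, 0, 1, 0; Σd² = 52
ρ = 1 − 6·52/(7·48) = 1 − 312/336 = 0.071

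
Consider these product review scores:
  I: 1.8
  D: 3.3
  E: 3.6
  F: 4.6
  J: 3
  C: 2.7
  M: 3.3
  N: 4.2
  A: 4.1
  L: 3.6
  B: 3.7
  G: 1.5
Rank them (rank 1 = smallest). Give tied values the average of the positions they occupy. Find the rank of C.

Sorted (ascending): 1.5, 1.8, 2.7, 3, 3.3, 3.3, 3.6, 3.6, 3.7, 4.1, 4.2, 4.6
The 2 values of 3.3 occupy positions 5–6 → average rank (5+6)/2 = 5.5.
The 2 values of 3.6 occupy positions 7–8 → average rank (7+8)/2 = 7.5.
C has value 2.7 → rank 3.

3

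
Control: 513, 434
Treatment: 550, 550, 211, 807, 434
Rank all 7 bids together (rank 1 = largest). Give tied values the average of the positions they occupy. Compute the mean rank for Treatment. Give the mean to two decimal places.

Sorted (descending): 807, 550, 550, 513, 434, 434, 211
The 2 values of 550 occupy positions 2–3 → average rank (2+3)/2 = 2.5.
The 2 values of 434 occupy positions 5–6 → average rank (5+6)/2 = 5.5.
Treatment values → pooled ranks: 550→2.5, 550→2.5, 211→7, 807→1, 434→5.5
Mean rank = (2.5 + 2.5 + 7 + 1 + 5.5) / 5 = 3.70

3.70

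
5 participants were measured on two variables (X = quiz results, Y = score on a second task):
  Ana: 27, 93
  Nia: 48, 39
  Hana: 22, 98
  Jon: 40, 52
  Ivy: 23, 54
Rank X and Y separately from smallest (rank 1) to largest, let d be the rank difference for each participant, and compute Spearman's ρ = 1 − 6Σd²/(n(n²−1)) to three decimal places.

-0.900

Ranks of variable 1: 3, 5, 1, 4, 2
Ranks of variable 2: 4, 1, 5, 2, 3
d = r₁ − r₂: -1, 4, -4, 2, -1
d²: 1, 16, 16, 4, 1; Σd² = 38
ρ = 1 − 6·38/(5·24) = 1 − 228/120 = -0.900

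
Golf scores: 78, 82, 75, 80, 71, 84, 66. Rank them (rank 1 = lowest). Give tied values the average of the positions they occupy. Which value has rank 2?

Sorted (ascending): 66, 71, 75, 78, 80, 82, 84
No ties — each value takes its position as its rank.
Rank 2 → value 71.

71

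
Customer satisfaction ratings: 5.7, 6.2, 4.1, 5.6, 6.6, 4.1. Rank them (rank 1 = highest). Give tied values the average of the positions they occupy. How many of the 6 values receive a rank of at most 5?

Sorted (descending): 6.6, 6.2, 5.7, 5.6, 4.1, 4.1
The 2 values of 4.1 occupy positions 5–6 → average rank (5+6)/2 = 5.5.
Ranks ≤ 5: {1, 2, 3, 4} → 4 values.

4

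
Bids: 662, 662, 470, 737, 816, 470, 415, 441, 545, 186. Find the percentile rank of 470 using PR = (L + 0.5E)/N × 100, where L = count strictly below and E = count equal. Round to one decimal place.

N = 10.
Strictly below 470: 3. Equal to 470: 2.
PR = (3 + 0.5·2)/10 × 100 = 40.0

40.0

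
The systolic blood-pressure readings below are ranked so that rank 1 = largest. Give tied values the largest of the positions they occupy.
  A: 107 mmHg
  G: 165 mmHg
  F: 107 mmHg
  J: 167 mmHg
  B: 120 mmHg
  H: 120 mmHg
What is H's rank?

4

Sorted (descending): 167, 165, 120, 120, 107, 107
The 2 values of 120 occupy positions 3–4 → each gets rank 4.
The 2 values of 107 occupy positions 5–6 → each gets rank 6.
H has value 120 mmHg → rank 4.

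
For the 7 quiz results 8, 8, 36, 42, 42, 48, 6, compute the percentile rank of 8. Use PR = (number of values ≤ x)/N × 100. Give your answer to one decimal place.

N = 7.
Strictly below 8: 1. Equal to 8: 2.
PR = 3/7 × 100 = 42.9

42.9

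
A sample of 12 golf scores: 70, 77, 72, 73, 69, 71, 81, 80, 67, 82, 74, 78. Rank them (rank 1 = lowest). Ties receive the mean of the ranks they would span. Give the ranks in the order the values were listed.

3, 8, 5, 6, 2, 4, 11, 10, 1, 12, 7, 9

Sorted (ascending): 67, 69, 70, 71, 72, 73, 74, 77, 78, 80, 81, 82
No ties — each value takes its position as its rank.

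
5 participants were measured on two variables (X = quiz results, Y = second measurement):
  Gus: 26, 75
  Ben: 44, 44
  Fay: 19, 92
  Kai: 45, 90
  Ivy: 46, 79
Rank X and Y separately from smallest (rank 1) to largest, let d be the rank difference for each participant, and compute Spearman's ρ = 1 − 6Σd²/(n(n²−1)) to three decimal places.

Ranks of variable 1: 2, 3, 1, 4, 5
Ranks of variable 2: 2, 1, 5, 4, 3
d = r₁ − r₂: 0, 2, -4, 0, 2
d²: 0, 4, 16, 0, 4; Σd² = 24
ρ = 1 − 6·24/(5·24) = 1 − 144/120 = -0.200

-0.200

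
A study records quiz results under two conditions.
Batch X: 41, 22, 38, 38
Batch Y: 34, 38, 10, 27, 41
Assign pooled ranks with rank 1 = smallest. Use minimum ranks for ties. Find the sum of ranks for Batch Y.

21

Sorted (ascending): 10, 22, 27, 34, 38, 38, 38, 41, 41
The 3 values of 38 occupy positions 5–7 → each gets rank 5.
The 2 values of 41 occupy positions 8–9 → each gets rank 8.
Batch Y values → pooled ranks: 34→4, 38→5, 10→1, 27→3, 41→8
Rank sum = 4 + 5 + 1 + 3 + 8 = 21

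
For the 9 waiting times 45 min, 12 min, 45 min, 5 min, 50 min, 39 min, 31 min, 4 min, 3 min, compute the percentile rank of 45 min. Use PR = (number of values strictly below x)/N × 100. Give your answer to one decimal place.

66.7

N = 9.
Strictly below 45: 6. Equal to 45: 2.
PR = 6/9 × 100 = 66.7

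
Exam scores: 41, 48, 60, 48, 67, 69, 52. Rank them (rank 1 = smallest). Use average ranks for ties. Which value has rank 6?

Sorted (ascending): 41, 48, 48, 52, 60, 67, 69
The 2 values of 48 occupy positions 2–3 → average rank (2+3)/2 = 2.5.
Rank 6 → value 67.

67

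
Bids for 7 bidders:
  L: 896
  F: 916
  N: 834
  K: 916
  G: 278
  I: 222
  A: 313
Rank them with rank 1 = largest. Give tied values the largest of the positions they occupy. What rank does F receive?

2

Sorted (descending): 916, 916, 896, 834, 313, 278, 222
The 2 values of 916 occupy positions 1–2 → each gets rank 2.
F has value 916 → rank 2.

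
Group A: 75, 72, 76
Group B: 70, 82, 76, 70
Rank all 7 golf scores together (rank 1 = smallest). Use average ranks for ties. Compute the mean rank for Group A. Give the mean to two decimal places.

4.17

Sorted (ascending): 70, 70, 72, 75, 76, 76, 82
The 2 values of 70 occupy positions 1–2 → average rank (1+2)/2 = 1.5.
The 2 values of 76 occupy positions 5–6 → average rank (5+6)/2 = 5.5.
Group A values → pooled ranks: 75→4, 72→3, 76→5.5
Mean rank = (4 + 3 + 5.5) / 3 = 4.17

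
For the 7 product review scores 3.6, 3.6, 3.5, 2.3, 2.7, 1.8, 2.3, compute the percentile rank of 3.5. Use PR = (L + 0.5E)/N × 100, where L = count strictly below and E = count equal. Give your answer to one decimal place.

64.3

N = 7.
Strictly below 3.5: 4. Equal to 3.5: 1.
PR = (4 + 0.5·1)/7 × 100 = 64.3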